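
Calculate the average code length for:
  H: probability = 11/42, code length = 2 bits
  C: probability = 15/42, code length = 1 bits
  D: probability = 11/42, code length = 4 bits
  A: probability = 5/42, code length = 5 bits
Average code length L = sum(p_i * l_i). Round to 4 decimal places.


Weighted contributions p_i * l_i:
  H: (11/42) * 2 = 22/42
  C: (15/42) * 1 = 15/42
  D: (11/42) * 4 = 44/42
  A: (5/42) * 5 = 25/42
Sum = (22 + 15 + 44 + 25)/42 = 106/42

L = 106/42 = 2.5238 bits/symbol


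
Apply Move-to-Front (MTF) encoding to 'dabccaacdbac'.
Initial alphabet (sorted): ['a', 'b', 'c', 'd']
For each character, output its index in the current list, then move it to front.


MTF encoding:
'd': index 3 in ['a', 'b', 'c', 'd'] -> ['d', 'a', 'b', 'c']
'a': index 1 in ['d', 'a', 'b', 'c'] -> ['a', 'd', 'b', 'c']
'b': index 2 in ['a', 'd', 'b', 'c'] -> ['b', 'a', 'd', 'c']
'c': index 3 in ['b', 'a', 'd', 'c'] -> ['c', 'b', 'a', 'd']
'c': index 0 in ['c', 'b', 'a', 'd'] -> ['c', 'b', 'a', 'd']
'a': index 2 in ['c', 'b', 'a', 'd'] -> ['a', 'c', 'b', 'd']
'a': index 0 in ['a', 'c', 'b', 'd'] -> ['a', 'c', 'b', 'd']
'c': index 1 in ['a', 'c', 'b', 'd'] -> ['c', 'a', 'b', 'd']
'd': index 3 in ['c', 'a', 'b', 'd'] -> ['d', 'c', 'a', 'b']
'b': index 3 in ['d', 'c', 'a', 'b'] -> ['b', 'd', 'c', 'a']
'a': index 3 in ['b', 'd', 'c', 'a'] -> ['a', 'b', 'd', 'c']
'c': index 3 in ['a', 'b', 'd', 'c'] -> ['c', 'a', 'b', 'd']


Output: [3, 1, 2, 3, 0, 2, 0, 1, 3, 3, 3, 3]


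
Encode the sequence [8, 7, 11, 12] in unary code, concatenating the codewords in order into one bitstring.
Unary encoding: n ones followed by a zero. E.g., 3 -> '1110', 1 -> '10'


Encode each number as n ones followed by a terminating 0:
  8 -> 111111110 (9 bits)
  7 -> 11111110 (8 bits)
  11 -> 111111111110 (12 bits)
  12 -> 1111111111110 (13 bits)
Total length = 9 + 8 + 12 + 13 = 42 bits.

Unary([8, 7, 11, 12]) = 111111110111111101111111111101111111111110 (42 bits)


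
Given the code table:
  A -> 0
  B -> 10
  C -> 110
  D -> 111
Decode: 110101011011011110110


Decoding:
110 -> C
10 -> B
10 -> B
110 -> C
110 -> C
111 -> D
10 -> B
110 -> C


Result: CBBCCDBC


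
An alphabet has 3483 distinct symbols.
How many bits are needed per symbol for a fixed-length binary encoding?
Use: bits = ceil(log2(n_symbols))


log2(3483) = 11.7661
Bracket: 2^11 = 2048 < 3483 <= 2^12 = 4096
So ceil(log2(3483)) = 12

bits = ceil(log2(3483)) = ceil(11.7661) = 12 bits


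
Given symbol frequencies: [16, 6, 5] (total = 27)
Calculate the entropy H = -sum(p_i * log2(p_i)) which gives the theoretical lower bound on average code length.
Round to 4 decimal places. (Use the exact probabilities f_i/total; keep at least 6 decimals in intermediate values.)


Per-symbol terms -p_i * log2(p_i) with p_i = f_i/27:
  p = 16/27 = 0.592593: log2(p) = -0.754888, -p*log2(p) = 0.447341
  p = 6/27 = 0.222222: log2(p) = -2.169925, -p*log2(p) = 0.482206
  p = 5/27 = 0.185185: log2(p) = -2.432959, -p*log2(p) = 0.450548
H = 0.447341 + 0.482206 + 0.450548 = 1.380095

H = 1.3801 bits/symbol


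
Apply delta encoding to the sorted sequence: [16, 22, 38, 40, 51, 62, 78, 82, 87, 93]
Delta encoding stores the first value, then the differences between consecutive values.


First value: 16
Deltas:
  22 - 16 = 6
  38 - 22 = 16
  40 - 38 = 2
  51 - 40 = 11
  62 - 51 = 11
  78 - 62 = 16
  82 - 78 = 4
  87 - 82 = 5
  93 - 87 = 6


Delta encoded: [16, 6, 16, 2, 11, 11, 16, 4, 5, 6]


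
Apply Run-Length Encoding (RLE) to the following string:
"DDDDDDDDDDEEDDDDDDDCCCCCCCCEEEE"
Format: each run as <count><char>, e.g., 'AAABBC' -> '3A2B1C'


Scanning runs left to right:
  i=0: run of 'D' x 10 -> '10D'
  i=10: run of 'E' x 2 -> '2E'
  i=12: run of 'D' x 7 -> '7D'
  i=19: run of 'C' x 8 -> '8C'
  i=27: run of 'E' x 4 -> '4E'

RLE = 10D2E7D8C4E


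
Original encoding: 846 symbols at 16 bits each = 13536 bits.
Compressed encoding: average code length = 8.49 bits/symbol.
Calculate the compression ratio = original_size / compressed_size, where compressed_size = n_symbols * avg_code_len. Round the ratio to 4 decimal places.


original_size = n_symbols * orig_bits = 846 * 16 = 13536 bits
compressed_size = n_symbols * avg_code_len = 846 * 8.49 = 7182.54 bits
ratio = original_size / compressed_size = 13536 / 7182.54 = 1.8846

Compression ratio = 1.8846


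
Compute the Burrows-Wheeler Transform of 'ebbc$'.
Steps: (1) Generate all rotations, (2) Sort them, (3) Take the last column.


Rotations (sorted):
  0: $ebbc -> last char: c
  1: bbc$e -> last char: e
  2: bc$eb -> last char: b
  3: c$ebb -> last char: b
  4: ebbc$ -> last char: $


BWT = cebb$


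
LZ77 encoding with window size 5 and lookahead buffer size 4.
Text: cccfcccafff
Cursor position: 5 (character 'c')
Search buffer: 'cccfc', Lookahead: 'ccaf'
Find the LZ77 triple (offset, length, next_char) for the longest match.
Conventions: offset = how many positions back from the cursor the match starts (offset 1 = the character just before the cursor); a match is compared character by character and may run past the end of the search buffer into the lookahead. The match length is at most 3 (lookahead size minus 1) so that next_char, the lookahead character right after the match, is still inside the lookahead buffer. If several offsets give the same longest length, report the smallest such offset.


Try each offset into the search buffer:
  offset=1 (pos 4, char 'c'): match length 2
  offset=2 (pos 3, char 'f'): match length 0
  offset=3 (pos 2, char 'c'): match length 1
  offset=4 (pos 1, char 'c'): match length 2
  offset=5 (pos 0, char 'c'): match length 2
Longest match has length 2, found at offsets 1, 4, 5; take the smallest, offset 1.
next_char = character at position 5 + 2 = 7 -> 'a'

Best match: offset=1, length=2 (matching 'cc' starting at position 4)
LZ77 triple: (1, 2, 'a')


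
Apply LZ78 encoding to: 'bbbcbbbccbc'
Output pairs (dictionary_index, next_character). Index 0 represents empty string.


LZ78 encoding steps:
Dictionary: {0: ''}
Step 1: w='' (idx 0), next='b' -> output (0, 'b'), add 'b' as idx 1
Step 2: w='b' (idx 1), next='b' -> output (1, 'b'), add 'bb' as idx 2
Step 3: w='' (idx 0), next='c' -> output (0, 'c'), add 'c' as idx 3
Step 4: w='bb' (idx 2), next='b' -> output (2, 'b'), add 'bbb' as idx 4
Step 5: w='c' (idx 3), next='c' -> output (3, 'c'), add 'cc' as idx 5
Step 6: w='b' (idx 1), next='c' -> output (1, 'c'), add 'bc' as idx 6


Encoded: [(0, 'b'), (1, 'b'), (0, 'c'), (2, 'b'), (3, 'c'), (1, 'c')]


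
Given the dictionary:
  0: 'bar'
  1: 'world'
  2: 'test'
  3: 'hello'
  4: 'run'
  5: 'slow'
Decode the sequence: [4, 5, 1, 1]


Look up each index in the dictionary:
  4 -> 'run'
  5 -> 'slow'
  1 -> 'world'
  1 -> 'world'

Decoded: "run slow world world"


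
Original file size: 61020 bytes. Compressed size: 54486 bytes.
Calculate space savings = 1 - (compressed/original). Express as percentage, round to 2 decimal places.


ratio = compressed/original = 54486/61020 = 0.89292
savings = 1 - ratio = 1 - 0.89292 = 0.10708
as a percentage: 0.10708 * 100 = 10.71%

Space savings = 1 - 54486/61020 = 10.71%


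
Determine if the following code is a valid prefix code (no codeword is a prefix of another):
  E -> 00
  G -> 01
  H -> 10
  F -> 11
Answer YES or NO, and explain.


Checking each pair (does one codeword prefix another?):
  E='00' vs G='01': no prefix
  E='00' vs H='10': no prefix
  E='00' vs F='11': no prefix
  G='01' vs E='00': no prefix
  G='01' vs H='10': no prefix
  G='01' vs F='11': no prefix
  H='10' vs E='00': no prefix
  H='10' vs G='01': no prefix
  H='10' vs F='11': no prefix
  F='11' vs E='00': no prefix
  F='11' vs G='01': no prefix
  F='11' vs H='10': no prefix
No violation found over all pairs.

YES -- this is a valid prefix code. No codeword is a prefix of any other codeword.


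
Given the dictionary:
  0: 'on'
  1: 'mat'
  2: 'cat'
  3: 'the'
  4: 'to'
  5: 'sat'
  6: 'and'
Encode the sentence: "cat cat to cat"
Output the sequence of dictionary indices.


Look up each word in the dictionary:
  'cat' -> 2
  'cat' -> 2
  'to' -> 4
  'cat' -> 2

Encoded: [2, 2, 4, 2]


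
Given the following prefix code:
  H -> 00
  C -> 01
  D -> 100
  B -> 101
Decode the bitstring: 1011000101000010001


Decoding step by step:
Bits 101 -> B
Bits 100 -> D
Bits 01 -> C
Bits 01 -> C
Bits 00 -> H
Bits 00 -> H
Bits 100 -> D
Bits 01 -> C


Decoded message: BDCCHHDC


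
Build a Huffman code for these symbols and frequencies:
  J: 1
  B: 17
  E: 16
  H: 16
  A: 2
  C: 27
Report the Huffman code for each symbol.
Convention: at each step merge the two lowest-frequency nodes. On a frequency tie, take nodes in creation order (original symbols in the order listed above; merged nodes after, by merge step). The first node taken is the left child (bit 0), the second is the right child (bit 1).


Huffman tree construction:
Step 1: Merge J(1) + A(2) = 3
Step 2: Merge (J+A)(3) + E(16) = 19
Step 3: Merge H(16) + B(17) = 33
Step 4: Merge ((J+A)+E)(19) + C(27) = 46
Step 5: Merge (H+B)(33) + (((J+A)+E)+C)(46) = 79
Read each symbol's code off the tree from the root (left child = 0, right child = 1).

Codes:
  J: 1000 (length 4)
  B: 01 (length 2)
  E: 101 (length 3)
  H: 00 (length 2)
  A: 1001 (length 4)
  C: 11 (length 2)
Average code length: 180/79 = 2.2785 bits/symbol


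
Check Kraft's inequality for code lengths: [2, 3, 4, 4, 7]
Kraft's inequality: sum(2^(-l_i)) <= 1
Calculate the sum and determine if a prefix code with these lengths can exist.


Sum = 2^(-2) + 2^(-3) + 2^(-4) + 2^(-4) + 2^(-7)
    = 0.25 + 0.125 + 0.0625 + 0.0625 + 0.0078125
    = 65/128 = 0.5078125
Since 0.5078125 <= 1, Kraft's inequality IS satisfied.
A prefix code with these lengths CAN exist.

Kraft sum = 0.5078125. Satisfied.


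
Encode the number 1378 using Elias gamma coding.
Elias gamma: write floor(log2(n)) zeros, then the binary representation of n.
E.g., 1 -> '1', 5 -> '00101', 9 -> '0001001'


num_bits = floor(log2(1378)) + 1 = 11
leading_zeros = num_bits - 1 = 10
binary(1378) = 10101100010

Elias gamma(1378) = '0000000000' + '10101100010' = 000000000010101100010 (21 bits)


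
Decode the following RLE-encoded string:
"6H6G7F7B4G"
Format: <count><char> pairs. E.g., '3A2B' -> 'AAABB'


Expanding each <count><char> pair:
  6H -> 'HHHHHH'
  6G -> 'GGGGGG'
  7F -> 'FFFFFFF'
  7B -> 'BBBBBBB'
  4G -> 'GGGG'

Decoded = HHHHHHGGGGGGFFFFFFFBBBBBBBGGGG


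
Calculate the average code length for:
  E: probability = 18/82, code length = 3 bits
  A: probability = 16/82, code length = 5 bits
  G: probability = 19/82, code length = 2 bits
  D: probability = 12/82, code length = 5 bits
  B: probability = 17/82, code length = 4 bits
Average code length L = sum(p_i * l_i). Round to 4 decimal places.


Weighted contributions p_i * l_i:
  E: (18/82) * 3 = 54/82
  A: (16/82) * 5 = 80/82
  G: (19/82) * 2 = 38/82
  D: (12/82) * 5 = 60/82
  B: (17/82) * 4 = 68/82
Sum = (54 + 80 + 38 + 60 + 68)/82 = 300/82

L = 300/82 = 3.6585 bits/symbol


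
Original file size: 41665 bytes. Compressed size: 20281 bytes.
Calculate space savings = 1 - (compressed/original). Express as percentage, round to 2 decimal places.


ratio = compressed/original = 20281/41665 = 0.486763
savings = 1 - ratio = 1 - 0.486763 = 0.513237
as a percentage: 0.513237 * 100 = 51.32%

Space savings = 1 - 20281/41665 = 51.32%


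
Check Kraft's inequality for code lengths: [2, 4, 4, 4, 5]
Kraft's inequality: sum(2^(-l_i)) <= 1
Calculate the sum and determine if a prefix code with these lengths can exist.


Sum = 2^(-2) + 2^(-4) + 2^(-4) + 2^(-4) + 2^(-5)
    = 0.25 + 0.0625 + 0.0625 + 0.0625 + 0.03125
    = 15/32 = 0.46875
Since 0.46875 <= 1, Kraft's inequality IS satisfied.
A prefix code with these lengths CAN exist.

Kraft sum = 0.46875. Satisfied.


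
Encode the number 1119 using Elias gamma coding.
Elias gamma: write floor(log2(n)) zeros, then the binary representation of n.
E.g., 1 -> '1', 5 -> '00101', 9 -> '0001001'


num_bits = floor(log2(1119)) + 1 = 11
leading_zeros = num_bits - 1 = 10
binary(1119) = 10001011111

Elias gamma(1119) = '0000000000' + '10001011111' = 000000000010001011111 (21 bits)


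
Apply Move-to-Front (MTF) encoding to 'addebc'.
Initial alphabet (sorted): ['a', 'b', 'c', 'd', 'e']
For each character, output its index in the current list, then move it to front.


MTF encoding:
'a': index 0 in ['a', 'b', 'c', 'd', 'e'] -> ['a', 'b', 'c', 'd', 'e']
'd': index 3 in ['a', 'b', 'c', 'd', 'e'] -> ['d', 'a', 'b', 'c', 'e']
'd': index 0 in ['d', 'a', 'b', 'c', 'e'] -> ['d', 'a', 'b', 'c', 'e']
'e': index 4 in ['d', 'a', 'b', 'c', 'e'] -> ['e', 'd', 'a', 'b', 'c']
'b': index 3 in ['e', 'd', 'a', 'b', 'c'] -> ['b', 'e', 'd', 'a', 'c']
'c': index 4 in ['b', 'e', 'd', 'a', 'c'] -> ['c', 'b', 'e', 'd', 'a']


Output: [0, 3, 0, 4, 3, 4]


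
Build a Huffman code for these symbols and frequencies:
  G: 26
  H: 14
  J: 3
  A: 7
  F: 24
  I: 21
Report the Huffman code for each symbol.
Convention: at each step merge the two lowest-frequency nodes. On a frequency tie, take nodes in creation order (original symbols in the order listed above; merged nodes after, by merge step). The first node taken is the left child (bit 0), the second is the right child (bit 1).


Huffman tree construction:
Step 1: Merge J(3) + A(7) = 10
Step 2: Merge (J+A)(10) + H(14) = 24
Step 3: Merge I(21) + F(24) = 45
Step 4: Merge ((J+A)+H)(24) + G(26) = 50
Step 5: Merge (I+F)(45) + (((J+A)+H)+G)(50) = 95
Read each symbol's code off the tree from the root (left child = 0, right child = 1).

Codes:
  G: 11 (length 2)
  H: 101 (length 3)
  J: 1000 (length 4)
  A: 1001 (length 4)
  F: 01 (length 2)
  I: 00 (length 2)
Average code length: 224/95 = 2.3579 bits/symbol


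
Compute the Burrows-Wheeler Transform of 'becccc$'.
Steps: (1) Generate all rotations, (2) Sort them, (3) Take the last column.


Rotations (sorted):
  0: $becccc -> last char: c
  1: becccc$ -> last char: $
  2: c$beccc -> last char: c
  3: cc$becc -> last char: c
  4: ccc$bec -> last char: c
  5: cccc$be -> last char: e
  6: ecccc$b -> last char: b


BWT = c$ccceb


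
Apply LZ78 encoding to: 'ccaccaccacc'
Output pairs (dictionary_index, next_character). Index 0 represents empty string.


LZ78 encoding steps:
Dictionary: {0: ''}
Step 1: w='' (idx 0), next='c' -> output (0, 'c'), add 'c' as idx 1
Step 2: w='c' (idx 1), next='a' -> output (1, 'a'), add 'ca' as idx 2
Step 3: w='c' (idx 1), next='c' -> output (1, 'c'), add 'cc' as idx 3
Step 4: w='' (idx 0), next='a' -> output (0, 'a'), add 'a' as idx 4
Step 5: w='cc' (idx 3), next='a' -> output (3, 'a'), add 'cca' as idx 5
Step 6: w='cc' (idx 3), end of input -> output (3, '')


Encoded: [(0, 'c'), (1, 'a'), (1, 'c'), (0, 'a'), (3, 'a'), (3, '')]


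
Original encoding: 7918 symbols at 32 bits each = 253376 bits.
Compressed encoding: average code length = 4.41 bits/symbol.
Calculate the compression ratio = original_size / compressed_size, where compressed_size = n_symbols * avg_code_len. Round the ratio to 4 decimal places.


original_size = n_symbols * orig_bits = 7918 * 32 = 253376 bits
compressed_size = n_symbols * avg_code_len = 7918 * 4.41 = 34918.38 bits
ratio = original_size / compressed_size = 253376 / 34918.38 = 7.2562

Compression ratio = 7.2562


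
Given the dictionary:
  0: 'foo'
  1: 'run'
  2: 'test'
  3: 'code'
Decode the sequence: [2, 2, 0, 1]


Look up each index in the dictionary:
  2 -> 'test'
  2 -> 'test'
  0 -> 'foo'
  1 -> 'run'

Decoded: "test test foo run"


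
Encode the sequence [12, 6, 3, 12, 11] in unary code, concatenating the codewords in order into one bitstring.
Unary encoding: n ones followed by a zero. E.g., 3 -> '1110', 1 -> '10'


Encode each number as n ones followed by a terminating 0:
  12 -> 1111111111110 (13 bits)
  6 -> 1111110 (7 bits)
  3 -> 1110 (4 bits)
  12 -> 1111111111110 (13 bits)
  11 -> 111111111110 (12 bits)
Total length = 13 + 7 + 4 + 13 + 12 = 49 bits.

Unary([12, 6, 3, 12, 11]) = 1111111111110111111011101111111111110111111111110 (49 bits)


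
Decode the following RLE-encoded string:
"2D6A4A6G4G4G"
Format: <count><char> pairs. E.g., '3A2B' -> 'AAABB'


Expanding each <count><char> pair:
  2D -> 'DD'
  6A -> 'AAAAAA'
  4A -> 'AAAA'
  6G -> 'GGGGGG'
  4G -> 'GGGG'
  4G -> 'GGGG'

Decoded = DDAAAAAAAAAAGGGGGGGGGGGGGG


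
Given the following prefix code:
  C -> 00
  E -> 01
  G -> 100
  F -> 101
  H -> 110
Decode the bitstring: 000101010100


Decoding step by step:
Bits 00 -> C
Bits 01 -> E
Bits 01 -> E
Bits 01 -> E
Bits 01 -> E
Bits 00 -> C


Decoded message: CEEEEC


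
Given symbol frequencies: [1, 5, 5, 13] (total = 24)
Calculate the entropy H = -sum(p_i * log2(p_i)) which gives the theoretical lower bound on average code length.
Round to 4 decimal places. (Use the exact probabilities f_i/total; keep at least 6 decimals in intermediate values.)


Per-symbol terms -p_i * log2(p_i) with p_i = f_i/24:
  p = 1/24 = 0.041667: log2(p) = -4.584963, -p*log2(p) = 0.191040
  p = 5/24 = 0.208333: log2(p) = -2.263034, -p*log2(p) = 0.471466
  p = 5/24 = 0.208333: log2(p) = -2.263034, -p*log2(p) = 0.471466
  p = 13/24 = 0.541667: log2(p) = -0.884523, -p*log2(p) = 0.479117
H = 0.191040 + 0.471466 + 0.471466 + 0.479117 = 1.613089

H = 1.6131 bits/symbol


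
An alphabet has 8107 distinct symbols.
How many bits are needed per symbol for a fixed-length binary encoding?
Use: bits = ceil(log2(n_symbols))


log2(8107) = 12.985
Bracket: 2^12 = 4096 < 8107 <= 2^13 = 8192
So ceil(log2(8107)) = 13

bits = ceil(log2(8107)) = ceil(12.985) = 13 bits


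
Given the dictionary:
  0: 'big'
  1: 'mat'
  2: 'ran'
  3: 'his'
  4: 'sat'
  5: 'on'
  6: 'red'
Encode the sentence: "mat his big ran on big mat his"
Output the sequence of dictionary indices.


Look up each word in the dictionary:
  'mat' -> 1
  'his' -> 3
  'big' -> 0
  'ran' -> 2
  'on' -> 5
  'big' -> 0
  'mat' -> 1
  'his' -> 3

Encoded: [1, 3, 0, 2, 5, 0, 1, 3]


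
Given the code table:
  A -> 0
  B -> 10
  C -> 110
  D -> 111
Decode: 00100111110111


Decoding:
0 -> A
0 -> A
10 -> B
0 -> A
111 -> D
110 -> C
111 -> D


Result: AABADCD


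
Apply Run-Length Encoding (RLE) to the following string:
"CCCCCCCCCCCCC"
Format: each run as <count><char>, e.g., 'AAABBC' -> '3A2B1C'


Scanning runs left to right:
  i=0: run of 'C' x 13 -> '13C'

RLE = 13C


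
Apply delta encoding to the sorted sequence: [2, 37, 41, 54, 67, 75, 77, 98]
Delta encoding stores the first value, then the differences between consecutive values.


First value: 2
Deltas:
  37 - 2 = 35
  41 - 37 = 4
  54 - 41 = 13
  67 - 54 = 13
  75 - 67 = 8
  77 - 75 = 2
  98 - 77 = 21


Delta encoded: [2, 35, 4, 13, 13, 8, 2, 21]


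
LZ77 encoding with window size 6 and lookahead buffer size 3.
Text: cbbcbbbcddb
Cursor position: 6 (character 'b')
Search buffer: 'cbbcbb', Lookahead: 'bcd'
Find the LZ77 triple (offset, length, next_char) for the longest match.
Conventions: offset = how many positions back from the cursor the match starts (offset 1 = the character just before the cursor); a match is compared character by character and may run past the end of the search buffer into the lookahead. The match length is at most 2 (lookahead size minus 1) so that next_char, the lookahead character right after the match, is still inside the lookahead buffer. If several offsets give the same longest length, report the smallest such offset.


Try each offset into the search buffer:
  offset=1 (pos 5, char 'b'): match length 1
  offset=2 (pos 4, char 'b'): match length 1
  offset=3 (pos 3, char 'c'): match length 0
  offset=4 (pos 2, char 'b'): match length 2
  offset=5 (pos 1, char 'b'): match length 1
  offset=6 (pos 0, char 'c'): match length 0
Longest match has length 2 at offset 4.
next_char = character at position 6 + 2 = 8 -> 'd'

Best match: offset=4, length=2 (matching 'bc' starting at position 2)
LZ77 triple: (4, 2, 'd')


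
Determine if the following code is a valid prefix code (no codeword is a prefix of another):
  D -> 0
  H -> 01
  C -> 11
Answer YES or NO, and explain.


Checking each pair (does one codeword prefix another?):
  D='0' vs H='01': prefix -- VIOLATION

NO -- this is NOT a valid prefix code. D (0) is a prefix of H (01).


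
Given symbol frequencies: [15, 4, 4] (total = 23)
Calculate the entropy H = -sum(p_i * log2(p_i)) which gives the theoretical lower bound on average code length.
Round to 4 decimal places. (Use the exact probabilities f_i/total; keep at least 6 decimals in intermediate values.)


Per-symbol terms -p_i * log2(p_i) with p_i = f_i/23:
  p = 15/23 = 0.652174: log2(p) = -0.616671, -p*log2(p) = 0.402177
  p = 4/23 = 0.173913: log2(p) = -2.523562, -p*log2(p) = 0.438880
  p = 4/23 = 0.173913: log2(p) = -2.523562, -p*log2(p) = 0.438880
H = 0.402177 + 0.438880 + 0.438880 = 1.279937

H = 1.2799 bits/symbol


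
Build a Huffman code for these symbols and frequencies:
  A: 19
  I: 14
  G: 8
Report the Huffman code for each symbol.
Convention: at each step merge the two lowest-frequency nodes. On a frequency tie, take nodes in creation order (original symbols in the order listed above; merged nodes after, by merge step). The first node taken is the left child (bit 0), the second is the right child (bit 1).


Huffman tree construction:
Step 1: Merge G(8) + I(14) = 22
Step 2: Merge A(19) + (G+I)(22) = 41
Read each symbol's code off the tree from the root (left child = 0, right child = 1).

Codes:
  A: 0 (length 1)
  I: 11 (length 2)
  G: 10 (length 2)
Average code length: 63/41 = 1.5366 bits/symbol


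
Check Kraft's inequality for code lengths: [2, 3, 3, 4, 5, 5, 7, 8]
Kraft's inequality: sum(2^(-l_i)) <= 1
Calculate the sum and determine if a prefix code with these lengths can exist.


Sum = 2^(-2) + 2^(-3) + 2^(-3) + 2^(-4) + 2^(-5) + 2^(-5) + 2^(-7) + 2^(-8)
    = 0.25 + 0.125 + 0.125 + 0.0625 + 0.03125 + 0.03125 + 0.0078125 + 0.00390625
    = 163/256 = 0.63671875
Since 0.63671875 <= 1, Kraft's inequality IS satisfied.
A prefix code with these lengths CAN exist.

Kraft sum = 0.63671875. Satisfied.


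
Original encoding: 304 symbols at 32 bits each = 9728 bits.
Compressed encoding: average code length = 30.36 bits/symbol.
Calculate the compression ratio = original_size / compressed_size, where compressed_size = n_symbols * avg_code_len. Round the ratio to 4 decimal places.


original_size = n_symbols * orig_bits = 304 * 32 = 9728 bits
compressed_size = n_symbols * avg_code_len = 304 * 30.36 = 9229.44 bits
ratio = original_size / compressed_size = 9728 / 9229.44 = 1.054

Compression ratio = 1.054


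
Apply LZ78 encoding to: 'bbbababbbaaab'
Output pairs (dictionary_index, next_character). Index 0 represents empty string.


LZ78 encoding steps:
Dictionary: {0: ''}
Step 1: w='' (idx 0), next='b' -> output (0, 'b'), add 'b' as idx 1
Step 2: w='b' (idx 1), next='b' -> output (1, 'b'), add 'bb' as idx 2
Step 3: w='' (idx 0), next='a' -> output (0, 'a'), add 'a' as idx 3
Step 4: w='b' (idx 1), next='a' -> output (1, 'a'), add 'ba' as idx 4
Step 5: w='bb' (idx 2), next='b' -> output (2, 'b'), add 'bbb' as idx 5
Step 6: w='a' (idx 3), next='a' -> output (3, 'a'), add 'aa' as idx 6
Step 7: w='a' (idx 3), next='b' -> output (3, 'b'), add 'ab' as idx 7


Encoded: [(0, 'b'), (1, 'b'), (0, 'a'), (1, 'a'), (2, 'b'), (3, 'a'), (3, 'b')]


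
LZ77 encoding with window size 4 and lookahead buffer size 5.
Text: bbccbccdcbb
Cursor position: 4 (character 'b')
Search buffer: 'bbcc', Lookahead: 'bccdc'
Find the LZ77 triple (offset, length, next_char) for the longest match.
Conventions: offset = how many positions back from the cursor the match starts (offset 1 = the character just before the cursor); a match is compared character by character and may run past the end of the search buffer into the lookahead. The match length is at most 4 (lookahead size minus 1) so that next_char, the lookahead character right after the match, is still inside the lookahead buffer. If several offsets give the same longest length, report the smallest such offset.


Try each offset into the search buffer:
  offset=1 (pos 3, char 'c'): match length 0
  offset=2 (pos 2, char 'c'): match length 0
  offset=3 (pos 1, char 'b'): match length 3
  offset=4 (pos 0, char 'b'): match length 1
Longest match has length 3 at offset 3.
next_char = character at position 4 + 3 = 7 -> 'd'

Best match: offset=3, length=3 (matching 'bcc' starting at position 1)
LZ77 triple: (3, 3, 'd')


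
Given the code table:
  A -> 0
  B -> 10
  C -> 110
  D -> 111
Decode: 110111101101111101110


Decoding:
110 -> C
111 -> D
10 -> B
110 -> C
111 -> D
110 -> C
111 -> D
0 -> A


Result: CDBCDCDA


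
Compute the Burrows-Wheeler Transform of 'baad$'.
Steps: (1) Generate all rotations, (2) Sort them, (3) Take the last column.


Rotations (sorted):
  0: $baad -> last char: d
  1: aad$b -> last char: b
  2: ad$ba -> last char: a
  3: baad$ -> last char: $
  4: d$baa -> last char: a


BWT = dba$a


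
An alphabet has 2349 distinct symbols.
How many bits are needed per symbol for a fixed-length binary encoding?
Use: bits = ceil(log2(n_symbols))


log2(2349) = 11.1978
Bracket: 2^11 = 2048 < 2349 <= 2^12 = 4096
So ceil(log2(2349)) = 12

bits = ceil(log2(2349)) = ceil(11.1978) = 12 bits


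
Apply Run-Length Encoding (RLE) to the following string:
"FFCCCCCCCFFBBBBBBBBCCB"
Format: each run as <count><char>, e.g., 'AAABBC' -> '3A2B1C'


Scanning runs left to right:
  i=0: run of 'F' x 2 -> '2F'
  i=2: run of 'C' x 7 -> '7C'
  i=9: run of 'F' x 2 -> '2F'
  i=11: run of 'B' x 8 -> '8B'
  i=19: run of 'C' x 2 -> '2C'
  i=21: run of 'B' x 1 -> '1B'

RLE = 2F7C2F8B2C1B


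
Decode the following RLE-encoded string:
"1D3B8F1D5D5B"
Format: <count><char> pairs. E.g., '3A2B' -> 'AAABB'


Expanding each <count><char> pair:
  1D -> 'D'
  3B -> 'BBB'
  8F -> 'FFFFFFFF'
  1D -> 'D'
  5D -> 'DDDDD'
  5B -> 'BBBBB'

Decoded = DBBBFFFFFFFFDDDDDDBBBBB


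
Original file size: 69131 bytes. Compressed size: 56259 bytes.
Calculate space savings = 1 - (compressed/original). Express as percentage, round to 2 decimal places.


ratio = compressed/original = 56259/69131 = 0.813803
savings = 1 - ratio = 1 - 0.813803 = 0.186197
as a percentage: 0.186197 * 100 = 18.62%

Space savings = 1 - 56259/69131 = 18.62%


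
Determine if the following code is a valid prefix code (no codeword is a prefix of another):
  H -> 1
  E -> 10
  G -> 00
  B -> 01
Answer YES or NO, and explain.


Checking each pair (does one codeword prefix another?):
  H='1' vs E='10': prefix -- VIOLATION

NO -- this is NOT a valid prefix code. H (1) is a prefix of E (10).


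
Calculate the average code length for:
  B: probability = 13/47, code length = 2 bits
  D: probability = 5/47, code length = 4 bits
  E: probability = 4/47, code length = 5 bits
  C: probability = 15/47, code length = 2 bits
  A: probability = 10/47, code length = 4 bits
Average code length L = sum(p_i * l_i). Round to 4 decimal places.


Weighted contributions p_i * l_i:
  B: (13/47) * 2 = 26/47
  D: (5/47) * 4 = 20/47
  E: (4/47) * 5 = 20/47
  C: (15/47) * 2 = 30/47
  A: (10/47) * 4 = 40/47
Sum = (26 + 20 + 20 + 30 + 40)/47 = 136/47

L = 136/47 = 2.8936 bits/symbol


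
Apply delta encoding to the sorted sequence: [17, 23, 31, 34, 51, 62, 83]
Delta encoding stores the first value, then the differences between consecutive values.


First value: 17
Deltas:
  23 - 17 = 6
  31 - 23 = 8
  34 - 31 = 3
  51 - 34 = 17
  62 - 51 = 11
  83 - 62 = 21


Delta encoded: [17, 6, 8, 3, 17, 11, 21]


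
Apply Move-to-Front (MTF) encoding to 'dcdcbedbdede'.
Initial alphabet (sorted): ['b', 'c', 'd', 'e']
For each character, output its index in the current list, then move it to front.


MTF encoding:
'd': index 2 in ['b', 'c', 'd', 'e'] -> ['d', 'b', 'c', 'e']
'c': index 2 in ['d', 'b', 'c', 'e'] -> ['c', 'd', 'b', 'e']
'd': index 1 in ['c', 'd', 'b', 'e'] -> ['d', 'c', 'b', 'e']
'c': index 1 in ['d', 'c', 'b', 'e'] -> ['c', 'd', 'b', 'e']
'b': index 2 in ['c', 'd', 'b', 'e'] -> ['b', 'c', 'd', 'e']
'e': index 3 in ['b', 'c', 'd', 'e'] -> ['e', 'b', 'c', 'd']
'd': index 3 in ['e', 'b', 'c', 'd'] -> ['d', 'e', 'b', 'c']
'b': index 2 in ['d', 'e', 'b', 'c'] -> ['b', 'd', 'e', 'c']
'd': index 1 in ['b', 'd', 'e', 'c'] -> ['d', 'b', 'e', 'c']
'e': index 2 in ['d', 'b', 'e', 'c'] -> ['e', 'd', 'b', 'c']
'd': index 1 in ['e', 'd', 'b', 'c'] -> ['d', 'e', 'b', 'c']
'e': index 1 in ['d', 'e', 'b', 'c'] -> ['e', 'd', 'b', 'c']


Output: [2, 2, 1, 1, 2, 3, 3, 2, 1, 2, 1, 1]


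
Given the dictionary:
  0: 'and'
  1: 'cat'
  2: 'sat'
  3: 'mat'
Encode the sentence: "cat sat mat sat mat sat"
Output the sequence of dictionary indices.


Look up each word in the dictionary:
  'cat' -> 1
  'sat' -> 2
  'mat' -> 3
  'sat' -> 2
  'mat' -> 3
  'sat' -> 2

Encoded: [1, 2, 3, 2, 3, 2]


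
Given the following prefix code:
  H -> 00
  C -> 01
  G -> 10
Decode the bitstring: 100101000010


Decoding step by step:
Bits 10 -> G
Bits 01 -> C
Bits 01 -> C
Bits 00 -> H
Bits 00 -> H
Bits 10 -> G


Decoded message: GCCHHG


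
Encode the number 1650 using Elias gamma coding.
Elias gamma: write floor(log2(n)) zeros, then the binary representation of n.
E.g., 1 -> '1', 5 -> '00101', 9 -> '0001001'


num_bits = floor(log2(1650)) + 1 = 11
leading_zeros = num_bits - 1 = 10
binary(1650) = 11001110010

Elias gamma(1650) = '0000000000' + '11001110010' = 000000000011001110010 (21 bits)


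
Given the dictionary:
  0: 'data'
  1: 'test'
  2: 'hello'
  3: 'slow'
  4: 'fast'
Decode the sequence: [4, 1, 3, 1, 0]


Look up each index in the dictionary:
  4 -> 'fast'
  1 -> 'test'
  3 -> 'slow'
  1 -> 'test'
  0 -> 'data'

Decoded: "fast test slow test data"


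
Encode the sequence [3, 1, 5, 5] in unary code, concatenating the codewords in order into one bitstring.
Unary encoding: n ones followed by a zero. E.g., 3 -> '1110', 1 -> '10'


Encode each number as n ones followed by a terminating 0:
  3 -> 1110 (4 bits)
  1 -> 10 (2 bits)
  5 -> 111110 (6 bits)
  5 -> 111110 (6 bits)
Total length = 4 + 2 + 6 + 6 = 18 bits.

Unary([3, 1, 5, 5]) = 111010111110111110 (18 bits)


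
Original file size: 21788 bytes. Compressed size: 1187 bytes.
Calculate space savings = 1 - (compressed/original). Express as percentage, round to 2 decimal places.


ratio = compressed/original = 1187/21788 = 0.05448
savings = 1 - ratio = 1 - 0.05448 = 0.94552
as a percentage: 0.94552 * 100 = 94.55%

Space savings = 1 - 1187/21788 = 94.55%


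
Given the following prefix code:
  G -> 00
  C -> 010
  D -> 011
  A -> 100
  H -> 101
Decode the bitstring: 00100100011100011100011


Decoding step by step:
Bits 00 -> G
Bits 100 -> A
Bits 100 -> A
Bits 011 -> D
Bits 100 -> A
Bits 011 -> D
Bits 100 -> A
Bits 011 -> D


Decoded message: GAADADAD


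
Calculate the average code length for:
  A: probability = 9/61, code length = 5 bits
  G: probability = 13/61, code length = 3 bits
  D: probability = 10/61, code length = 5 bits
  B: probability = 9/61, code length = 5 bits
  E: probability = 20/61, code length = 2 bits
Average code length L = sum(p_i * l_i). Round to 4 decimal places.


Weighted contributions p_i * l_i:
  A: (9/61) * 5 = 45/61
  G: (13/61) * 3 = 39/61
  D: (10/61) * 5 = 50/61
  B: (9/61) * 5 = 45/61
  E: (20/61) * 2 = 40/61
Sum = (45 + 39 + 50 + 45 + 40)/61 = 219/61

L = 219/61 = 3.5902 bits/symbol


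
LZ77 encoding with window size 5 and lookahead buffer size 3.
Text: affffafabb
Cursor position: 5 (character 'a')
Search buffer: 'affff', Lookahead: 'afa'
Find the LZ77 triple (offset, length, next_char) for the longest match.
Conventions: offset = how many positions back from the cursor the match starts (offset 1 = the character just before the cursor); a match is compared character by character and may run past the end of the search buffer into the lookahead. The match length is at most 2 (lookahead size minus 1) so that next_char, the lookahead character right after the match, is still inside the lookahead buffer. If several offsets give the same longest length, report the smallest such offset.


Try each offset into the search buffer:
  offset=1 (pos 4, char 'f'): match length 0
  offset=2 (pos 3, char 'f'): match length 0
  offset=3 (pos 2, char 'f'): match length 0
  offset=4 (pos 1, char 'f'): match length 0
  offset=5 (pos 0, char 'a'): match length 2
Longest match has length 2 at offset 5.
next_char = character at position 5 + 2 = 7 -> 'a'

Best match: offset=5, length=2 (matching 'af' starting at position 0)
LZ77 triple: (5, 2, 'a')


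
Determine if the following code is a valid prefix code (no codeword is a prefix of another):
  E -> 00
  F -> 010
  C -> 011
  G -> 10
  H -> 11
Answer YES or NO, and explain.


Checking each pair (does one codeword prefix another?):
  E='00' vs F='010': no prefix
  E='00' vs C='011': no prefix
  E='00' vs G='10': no prefix
  E='00' vs H='11': no prefix
  F='010' vs E='00': no prefix
  F='010' vs C='011': no prefix
  F='010' vs G='10': no prefix
  F='010' vs H='11': no prefix
  C='011' vs E='00': no prefix
  C='011' vs F='010': no prefix
  C='011' vs G='10': no prefix
  C='011' vs H='11': no prefix
  G='10' vs E='00': no prefix
  G='10' vs F='010': no prefix
  G='10' vs C='011': no prefix
  G='10' vs H='11': no prefix
  H='11' vs E='00': no prefix
  H='11' vs F='010': no prefix
  H='11' vs C='011': no prefix
  H='11' vs G='10': no prefix
No violation found over all pairs.

YES -- this is a valid prefix code. No codeword is a prefix of any other codeword.


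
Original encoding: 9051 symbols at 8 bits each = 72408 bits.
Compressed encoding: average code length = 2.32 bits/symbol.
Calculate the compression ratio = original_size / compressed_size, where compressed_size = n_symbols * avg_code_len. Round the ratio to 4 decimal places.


original_size = n_symbols * orig_bits = 9051 * 8 = 72408 bits
compressed_size = n_symbols * avg_code_len = 9051 * 2.32 = 20998.32 bits
ratio = original_size / compressed_size = 72408 / 20998.32 = 3.4483

Compression ratio = 3.4483


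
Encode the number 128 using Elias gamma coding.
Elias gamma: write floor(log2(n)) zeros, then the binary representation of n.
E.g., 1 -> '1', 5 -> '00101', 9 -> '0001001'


num_bits = floor(log2(128)) + 1 = 8
leading_zeros = num_bits - 1 = 7
binary(128) = 10000000

Elias gamma(128) = '0000000' + '10000000' = 000000010000000 (15 bits)


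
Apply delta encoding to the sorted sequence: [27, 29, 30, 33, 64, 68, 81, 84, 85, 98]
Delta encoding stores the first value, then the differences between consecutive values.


First value: 27
Deltas:
  29 - 27 = 2
  30 - 29 = 1
  33 - 30 = 3
  64 - 33 = 31
  68 - 64 = 4
  81 - 68 = 13
  84 - 81 = 3
  85 - 84 = 1
  98 - 85 = 13


Delta encoded: [27, 2, 1, 3, 31, 4, 13, 3, 1, 13]


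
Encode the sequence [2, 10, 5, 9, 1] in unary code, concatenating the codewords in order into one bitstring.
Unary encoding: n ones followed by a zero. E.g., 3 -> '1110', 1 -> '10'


Encode each number as n ones followed by a terminating 0:
  2 -> 110 (3 bits)
  10 -> 11111111110 (11 bits)
  5 -> 111110 (6 bits)
  9 -> 1111111110 (10 bits)
  1 -> 10 (2 bits)
Total length = 3 + 11 + 6 + 10 + 2 = 32 bits.

Unary([2, 10, 5, 9, 1]) = 11011111111110111110111111111010 (32 bits)


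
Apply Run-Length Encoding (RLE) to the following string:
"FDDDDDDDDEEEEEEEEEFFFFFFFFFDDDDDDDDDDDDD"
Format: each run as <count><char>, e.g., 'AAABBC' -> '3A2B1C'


Scanning runs left to right:
  i=0: run of 'F' x 1 -> '1F'
  i=1: run of 'D' x 8 -> '8D'
  i=9: run of 'E' x 9 -> '9E'
  i=18: run of 'F' x 9 -> '9F'
  i=27: run of 'D' x 13 -> '13D'

RLE = 1F8D9E9F13D


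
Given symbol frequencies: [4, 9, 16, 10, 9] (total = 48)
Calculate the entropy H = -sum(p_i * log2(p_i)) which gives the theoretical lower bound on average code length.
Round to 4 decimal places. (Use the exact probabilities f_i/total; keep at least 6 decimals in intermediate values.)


Per-symbol terms -p_i * log2(p_i) with p_i = f_i/48:
  p = 4/48 = 0.083333: log2(p) = -3.584963, -p*log2(p) = 0.298747
  p = 9/48 = 0.187500: log2(p) = -2.415037, -p*log2(p) = 0.452820
  p = 16/48 = 0.333333: log2(p) = -1.584963, -p*log2(p) = 0.528321
  p = 10/48 = 0.208333: log2(p) = -2.263034, -p*log2(p) = 0.471466
  p = 9/48 = 0.187500: log2(p) = -2.415037, -p*log2(p) = 0.452820
H = 0.298747 + 0.452820 + 0.528321 + 0.471466 + 0.452820 = 2.204174

H = 2.2042 bits/symbol


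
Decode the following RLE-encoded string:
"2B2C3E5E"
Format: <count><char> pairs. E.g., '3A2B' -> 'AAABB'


Expanding each <count><char> pair:
  2B -> 'BB'
  2C -> 'CC'
  3E -> 'EEE'
  5E -> 'EEEEE'

Decoded = BBCCEEEEEEEE


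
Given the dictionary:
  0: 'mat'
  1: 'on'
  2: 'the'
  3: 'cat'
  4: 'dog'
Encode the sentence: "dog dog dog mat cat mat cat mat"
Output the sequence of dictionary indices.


Look up each word in the dictionary:
  'dog' -> 4
  'dog' -> 4
  'dog' -> 4
  'mat' -> 0
  'cat' -> 3
  'mat' -> 0
  'cat' -> 3
  'mat' -> 0

Encoded: [4, 4, 4, 0, 3, 0, 3, 0]


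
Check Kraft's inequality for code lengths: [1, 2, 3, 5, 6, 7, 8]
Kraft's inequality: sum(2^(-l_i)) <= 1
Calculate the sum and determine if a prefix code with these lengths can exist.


Sum = 2^(-1) + 2^(-2) + 2^(-3) + 2^(-5) + 2^(-6) + 2^(-7) + 2^(-8)
    = 0.5 + 0.25 + 0.125 + 0.03125 + 0.015625 + 0.0078125 + 0.00390625
    = 239/256 = 0.93359375
Since 0.93359375 <= 1, Kraft's inequality IS satisfied.
A prefix code with these lengths CAN exist.

Kraft sum = 0.93359375. Satisfied.


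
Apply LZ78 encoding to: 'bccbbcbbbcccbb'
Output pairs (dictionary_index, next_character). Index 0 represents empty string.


LZ78 encoding steps:
Dictionary: {0: ''}
Step 1: w='' (idx 0), next='b' -> output (0, 'b'), add 'b' as idx 1
Step 2: w='' (idx 0), next='c' -> output (0, 'c'), add 'c' as idx 2
Step 3: w='c' (idx 2), next='b' -> output (2, 'b'), add 'cb' as idx 3
Step 4: w='b' (idx 1), next='c' -> output (1, 'c'), add 'bc' as idx 4
Step 5: w='b' (idx 1), next='b' -> output (1, 'b'), add 'bb' as idx 5
Step 6: w='bc' (idx 4), next='c' -> output (4, 'c'), add 'bcc' as idx 6
Step 7: w='cb' (idx 3), next='b' -> output (3, 'b'), add 'cbb' as idx 7


Encoded: [(0, 'b'), (0, 'c'), (2, 'b'), (1, 'c'), (1, 'b'), (4, 'c'), (3, 'b')]


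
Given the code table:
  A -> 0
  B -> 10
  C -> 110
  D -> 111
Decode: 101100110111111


Decoding:
10 -> B
110 -> C
0 -> A
110 -> C
111 -> D
111 -> D


Result: BCACDD


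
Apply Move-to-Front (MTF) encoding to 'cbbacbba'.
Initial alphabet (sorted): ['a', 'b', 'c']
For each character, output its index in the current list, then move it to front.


MTF encoding:
'c': index 2 in ['a', 'b', 'c'] -> ['c', 'a', 'b']
'b': index 2 in ['c', 'a', 'b'] -> ['b', 'c', 'a']
'b': index 0 in ['b', 'c', 'a'] -> ['b', 'c', 'a']
'a': index 2 in ['b', 'c', 'a'] -> ['a', 'b', 'c']
'c': index 2 in ['a', 'b', 'c'] -> ['c', 'a', 'b']
'b': index 2 in ['c', 'a', 'b'] -> ['b', 'c', 'a']
'b': index 0 in ['b', 'c', 'a'] -> ['b', 'c', 'a']
'a': index 2 in ['b', 'c', 'a'] -> ['a', 'b', 'c']


Output: [2, 2, 0, 2, 2, 2, 0, 2]


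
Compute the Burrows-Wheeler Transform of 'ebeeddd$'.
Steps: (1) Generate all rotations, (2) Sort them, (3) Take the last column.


Rotations (sorted):
  0: $ebeeddd -> last char: d
  1: beeddd$e -> last char: e
  2: d$ebeedd -> last char: d
  3: dd$ebeed -> last char: d
  4: ddd$ebee -> last char: e
  5: ebeeddd$ -> last char: $
  6: eddd$ebe -> last char: e
  7: eeddd$eb -> last char: b


BWT = dedde$eb


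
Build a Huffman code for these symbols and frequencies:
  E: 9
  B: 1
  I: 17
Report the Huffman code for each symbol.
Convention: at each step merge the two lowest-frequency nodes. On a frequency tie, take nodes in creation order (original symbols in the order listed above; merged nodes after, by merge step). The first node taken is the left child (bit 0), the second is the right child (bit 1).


Huffman tree construction:
Step 1: Merge B(1) + E(9) = 10
Step 2: Merge (B+E)(10) + I(17) = 27
Read each symbol's code off the tree from the root (left child = 0, right child = 1).

Codes:
  E: 01 (length 2)
  B: 00 (length 2)
  I: 1 (length 1)
Average code length: 37/27 = 1.3704 bits/symbol
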